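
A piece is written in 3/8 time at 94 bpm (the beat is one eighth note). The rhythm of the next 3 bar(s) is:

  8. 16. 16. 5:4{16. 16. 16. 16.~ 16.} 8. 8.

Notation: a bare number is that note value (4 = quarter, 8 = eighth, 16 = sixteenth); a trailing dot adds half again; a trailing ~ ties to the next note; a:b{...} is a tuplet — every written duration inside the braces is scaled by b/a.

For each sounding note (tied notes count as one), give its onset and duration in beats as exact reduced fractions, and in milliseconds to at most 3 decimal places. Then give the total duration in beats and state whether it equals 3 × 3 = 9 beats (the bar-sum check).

1) 0.0ms=0b +957.447ms=3/2b
2) 957.447ms=3/2b +478.723ms=3/4b
3) 1436.17ms=9/4b +478.723ms=3/4b
4) 1914.894ms=3b +382.979ms=3/5b
5) 2297.872ms=18/5b +382.979ms=3/5b
6) 2680.851ms=21/5b +382.979ms=3/5b
7) 3063.83ms=24/5b +765.957ms=6/5b
8) 3829.787ms=6b +957.447ms=3/2b
9) 4787.234ms=15/2b +957.447ms=3/2b
Σ=9b of 9 (94bpm 3/8) — PASS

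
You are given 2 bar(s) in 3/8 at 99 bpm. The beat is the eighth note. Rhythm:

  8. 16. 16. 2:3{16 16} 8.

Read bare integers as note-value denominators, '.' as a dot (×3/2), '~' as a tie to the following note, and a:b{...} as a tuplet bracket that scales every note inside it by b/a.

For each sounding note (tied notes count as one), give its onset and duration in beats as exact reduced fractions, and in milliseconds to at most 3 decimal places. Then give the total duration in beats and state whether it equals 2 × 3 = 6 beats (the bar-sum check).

1) 0.0ms=0b +909.091ms=3/2b
2) 909.091ms=3/2b +454.545ms=3/4b
3) 1363.636ms=9/4b +454.545ms=3/4b
4) 1818.182ms=3b +454.545ms=3/4b
5) 2272.727ms=15/4b +454.545ms=3/4b
6) 2727.273ms=9/2b +909.091ms=3/2b
Σ=6b of 6 (99bpm 3/8) — PASS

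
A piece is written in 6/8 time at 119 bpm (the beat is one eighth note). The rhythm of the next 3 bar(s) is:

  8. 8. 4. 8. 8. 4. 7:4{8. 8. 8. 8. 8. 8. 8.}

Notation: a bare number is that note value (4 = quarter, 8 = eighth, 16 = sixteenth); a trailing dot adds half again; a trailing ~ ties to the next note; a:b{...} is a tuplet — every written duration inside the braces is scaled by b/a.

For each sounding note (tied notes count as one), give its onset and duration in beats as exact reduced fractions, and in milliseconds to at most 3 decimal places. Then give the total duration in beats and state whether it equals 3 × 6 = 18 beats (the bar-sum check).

1) 0.0ms=0b +756.303ms=3/2b
2) 756.303ms=3/2b +756.303ms=3/2b
3) 1512.605ms=3b +1512.605ms=3b
4) 3025.21ms=6b +756.303ms=3/2b
5) 3781.513ms=15/2b +756.303ms=3/2b
6) 4537.815ms=9b +1512.605ms=3b
7) 6050.42ms=12b +432.173ms=6/7b
8) 6482.593ms=90/7b +432.173ms=6/7b
9) 6914.766ms=96/7b +432.173ms=6/7b
10) 7346.939ms=102/7b +432.173ms=6/7b
11) 7779.112ms=108/7b +432.173ms=6/7b
12) 8211.285ms=114/7b +432.173ms=6/7b
13) 8643.457ms=120/7b +432.173ms=6/7b
Σ=18b of 18 (119bpm 6/8) — PASS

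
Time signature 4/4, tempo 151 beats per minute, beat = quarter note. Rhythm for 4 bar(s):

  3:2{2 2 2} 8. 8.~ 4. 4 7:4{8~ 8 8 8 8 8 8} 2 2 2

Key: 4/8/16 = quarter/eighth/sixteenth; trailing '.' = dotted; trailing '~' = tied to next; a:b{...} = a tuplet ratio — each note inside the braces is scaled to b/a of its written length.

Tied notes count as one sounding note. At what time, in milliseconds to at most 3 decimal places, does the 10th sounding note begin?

note 10 onset = 64/7b = 3632.923ms

1. 0.0ms @ 0 + 529.801ms (4/3)
2. 529.801ms @ 4/3 + 529.801ms (4/3)
3. 1059.603ms @ 8/3 + 529.801ms (4/3)
4. 1589.404ms @ 4 + 298.013ms (3/4)
5. 1887.417ms @ 19/4 + 894.04ms (9/4)
6. 2781.457ms @ 7 + 397.351ms (1)
7. 3178.808ms @ 8 + 227.058ms (4/7)
8. 3405.866ms @ 60/7 + 113.529ms (2/7)
9. 3519.395ms @ 62/7 + 113.529ms (2/7)
10. 3632.923ms @ 64/7 + 113.529ms (2/7)
11. 3746.452ms @ 66/7 + 113.529ms (2/7)
12. 3859.981ms @ 68/7 + 113.529ms (2/7)
13. 3973.51ms @ 10 + 794.702ms (2)
14. 4768.212ms @ 12 + 794.702ms (2)
15. 5562.914ms @ 14 + 794.702ms (2)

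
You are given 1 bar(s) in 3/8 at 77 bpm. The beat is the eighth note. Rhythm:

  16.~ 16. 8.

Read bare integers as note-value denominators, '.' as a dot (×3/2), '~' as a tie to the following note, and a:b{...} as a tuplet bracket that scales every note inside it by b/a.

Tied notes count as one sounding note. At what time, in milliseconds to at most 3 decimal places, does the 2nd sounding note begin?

note 2 onset = 3/2b = 1168.831ms

1. 0.0ms @ 0 + 1168.831ms (3/2)
2. 1168.831ms @ 3/2 + 1168.831ms (3/2)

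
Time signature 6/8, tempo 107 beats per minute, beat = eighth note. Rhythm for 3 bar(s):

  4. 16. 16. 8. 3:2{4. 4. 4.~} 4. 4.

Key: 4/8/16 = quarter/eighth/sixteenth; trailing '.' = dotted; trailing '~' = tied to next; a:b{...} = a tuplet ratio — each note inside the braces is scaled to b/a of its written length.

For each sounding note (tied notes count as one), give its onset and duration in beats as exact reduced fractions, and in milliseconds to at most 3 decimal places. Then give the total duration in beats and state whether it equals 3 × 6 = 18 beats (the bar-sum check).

1) 0.0ms=0b +1682.243ms=3b
2) 1682.243ms=3b +420.561ms=3/4b
3) 2102.804ms=15/4b +420.561ms=3/4b
4) 2523.364ms=9/2b +841.121ms=3/2b
5) 3364.486ms=6b +1121.495ms=2b
6) 4485.981ms=8b +1121.495ms=2b
7) 5607.477ms=10b +2803.738ms=5b
8) 8411.215ms=15b +1682.243ms=3b
Σ=18b of 18 (107bpm 6/8) — PASS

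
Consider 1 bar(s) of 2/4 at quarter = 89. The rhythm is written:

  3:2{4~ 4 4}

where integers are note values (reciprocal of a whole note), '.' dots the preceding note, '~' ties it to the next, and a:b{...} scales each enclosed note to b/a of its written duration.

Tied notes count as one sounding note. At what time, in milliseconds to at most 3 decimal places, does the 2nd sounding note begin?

1. 0.0ms @ 0 + 898.876ms (4/3)
2. 898.876ms @ 4/3 + 449.438ms (2/3)

note 2 onset = 4/3b = 898.876ms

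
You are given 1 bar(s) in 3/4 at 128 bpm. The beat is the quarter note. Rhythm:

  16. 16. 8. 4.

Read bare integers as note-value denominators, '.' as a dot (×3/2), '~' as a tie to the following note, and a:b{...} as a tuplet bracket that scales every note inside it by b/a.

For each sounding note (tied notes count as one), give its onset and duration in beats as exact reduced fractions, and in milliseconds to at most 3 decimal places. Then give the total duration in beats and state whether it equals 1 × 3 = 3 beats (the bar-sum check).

1) 0.0ms=0b +175.781ms=3/8b
2) 175.781ms=3/8b +175.781ms=3/8b
3) 351.562ms=3/4b +351.562ms=3/4b
4) 703.125ms=3/2b +703.125ms=3/2b
Σ=3b of 3 (128bpm 3/4) — PASS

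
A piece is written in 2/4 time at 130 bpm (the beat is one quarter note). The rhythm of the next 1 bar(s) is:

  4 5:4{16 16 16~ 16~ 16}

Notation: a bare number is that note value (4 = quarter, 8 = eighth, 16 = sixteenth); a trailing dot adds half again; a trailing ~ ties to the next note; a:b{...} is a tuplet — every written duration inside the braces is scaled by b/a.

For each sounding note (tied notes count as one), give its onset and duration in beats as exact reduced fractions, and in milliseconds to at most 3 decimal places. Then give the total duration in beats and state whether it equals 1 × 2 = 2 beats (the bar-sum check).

1) 0.0ms=0b +461.538ms=1b
2) 461.538ms=1b +92.308ms=1/5b
3) 553.846ms=6/5b +92.308ms=1/5b
4) 646.154ms=7/5b +276.923ms=3/5b
Σ=2b of 2 (130bpm 2/4) — PASS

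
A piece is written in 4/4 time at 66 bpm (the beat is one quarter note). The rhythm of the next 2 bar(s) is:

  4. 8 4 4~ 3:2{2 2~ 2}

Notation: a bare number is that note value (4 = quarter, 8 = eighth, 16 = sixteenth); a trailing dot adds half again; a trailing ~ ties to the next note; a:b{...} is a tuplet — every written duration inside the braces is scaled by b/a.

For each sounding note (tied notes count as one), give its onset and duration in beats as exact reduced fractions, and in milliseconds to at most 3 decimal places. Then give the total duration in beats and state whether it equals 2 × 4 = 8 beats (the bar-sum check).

1) 0.0ms=0b +1363.636ms=3/2b
2) 1363.636ms=3/2b +454.545ms=1/2b
3) 1818.182ms=2b +909.091ms=1b
4) 2727.273ms=3b +2121.212ms=7/3b
5) 4848.485ms=16/3b +2424.242ms=8/3b
Σ=8b of 8 (66bpm 4/4) — PASS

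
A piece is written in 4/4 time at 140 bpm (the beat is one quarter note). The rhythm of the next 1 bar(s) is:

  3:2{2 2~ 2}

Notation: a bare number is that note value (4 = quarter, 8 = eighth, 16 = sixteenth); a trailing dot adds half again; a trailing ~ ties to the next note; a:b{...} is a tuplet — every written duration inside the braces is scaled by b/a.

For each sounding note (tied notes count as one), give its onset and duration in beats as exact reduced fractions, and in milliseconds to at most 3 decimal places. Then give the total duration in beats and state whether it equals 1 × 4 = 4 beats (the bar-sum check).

1) 0.0ms=0b +571.429ms=4/3b
2) 571.429ms=4/3b +1142.857ms=8/3b
Σ=4b of 4 (140bpm 4/4) — PASS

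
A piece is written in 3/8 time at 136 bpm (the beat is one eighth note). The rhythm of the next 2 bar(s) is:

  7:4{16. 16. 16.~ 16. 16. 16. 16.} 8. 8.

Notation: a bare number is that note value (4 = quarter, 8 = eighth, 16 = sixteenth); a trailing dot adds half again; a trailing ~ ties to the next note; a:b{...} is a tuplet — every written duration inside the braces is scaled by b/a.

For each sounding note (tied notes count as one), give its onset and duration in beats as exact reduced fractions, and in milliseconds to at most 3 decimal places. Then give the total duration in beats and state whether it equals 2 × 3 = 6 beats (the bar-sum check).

1) 0.0ms=0b +189.076ms=3/7b
2) 189.076ms=3/7b +189.076ms=3/7b
3) 378.151ms=6/7b +378.151ms=6/7b
4) 756.303ms=12/7b +189.076ms=3/7b
5) 945.378ms=15/7b +189.076ms=3/7b
6) 1134.454ms=18/7b +189.076ms=3/7b
7) 1323.529ms=3b +661.765ms=3/2b
8) 1985.294ms=9/2b +661.765ms=3/2b
Σ=6b of 6 (136bpm 3/8) — PASS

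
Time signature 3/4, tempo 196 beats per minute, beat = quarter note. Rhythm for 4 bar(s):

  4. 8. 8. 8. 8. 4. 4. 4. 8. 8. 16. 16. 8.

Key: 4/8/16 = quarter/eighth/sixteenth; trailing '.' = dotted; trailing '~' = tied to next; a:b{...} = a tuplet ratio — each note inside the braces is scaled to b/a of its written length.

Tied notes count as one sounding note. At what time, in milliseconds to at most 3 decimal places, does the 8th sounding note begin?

note 8 onset = 15/2b = 2295.918ms

1. 0.0ms @ 0 + 459.184ms (3/2)
2. 459.184ms @ 3/2 + 229.592ms (3/4)
3. 688.776ms @ 9/4 + 229.592ms (3/4)
4. 918.367ms @ 3 + 229.592ms (3/4)
5. 1147.959ms @ 15/4 + 229.592ms (3/4)
6. 1377.551ms @ 9/2 + 459.184ms (3/2)
7. 1836.735ms @ 6 + 459.184ms (3/2)
8. 2295.918ms @ 15/2 + 459.184ms (3/2)
9. 2755.102ms @ 9 + 229.592ms (3/4)
10. 2984.694ms @ 39/4 + 229.592ms (3/4)
11. 3214.286ms @ 21/2 + 114.796ms (3/8)
12. 3329.082ms @ 87/8 + 114.796ms (3/8)
13. 3443.878ms @ 45/4 + 229.592ms (3/4)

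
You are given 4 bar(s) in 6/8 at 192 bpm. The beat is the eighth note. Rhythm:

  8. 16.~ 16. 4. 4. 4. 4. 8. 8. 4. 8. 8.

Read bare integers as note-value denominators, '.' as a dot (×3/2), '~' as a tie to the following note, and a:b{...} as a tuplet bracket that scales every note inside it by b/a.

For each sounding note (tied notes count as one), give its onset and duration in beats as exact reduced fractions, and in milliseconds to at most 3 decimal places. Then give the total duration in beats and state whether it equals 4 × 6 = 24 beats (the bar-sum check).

1) 0.0ms=0b +468.75ms=3/2b
2) 468.75ms=3/2b +468.75ms=3/2b
3) 937.5ms=3b +937.5ms=3b
4) 1875.0ms=6b +937.5ms=3b
5) 2812.5ms=9b +937.5ms=3b
6) 3750.0ms=12b +937.5ms=3b
7) 4687.5ms=15b +468.75ms=3/2b
8) 5156.25ms=33/2b +468.75ms=3/2b
9) 5625.0ms=18b +937.5ms=3b
10) 6562.5ms=21b +468.75ms=3/2b
11) 7031.25ms=45/2b +468.75ms=3/2b
Σ=24b of 24 (192bpm 6/8) — PASS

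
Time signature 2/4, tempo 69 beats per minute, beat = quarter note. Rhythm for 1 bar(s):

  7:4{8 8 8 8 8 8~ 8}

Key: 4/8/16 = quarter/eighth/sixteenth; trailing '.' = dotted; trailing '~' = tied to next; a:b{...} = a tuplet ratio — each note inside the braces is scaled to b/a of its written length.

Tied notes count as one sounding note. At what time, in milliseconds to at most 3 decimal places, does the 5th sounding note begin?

1. 0.0ms @ 0 + 248.447ms (2/7)
2. 248.447ms @ 2/7 + 248.447ms (2/7)
3. 496.894ms @ 4/7 + 248.447ms (2/7)
4. 745.342ms @ 6/7 + 248.447ms (2/7)
5. 993.789ms @ 8/7 + 248.447ms (2/7)
6. 1242.236ms @ 10/7 + 496.894ms (4/7)

note 5 onset = 8/7b = 993.789ms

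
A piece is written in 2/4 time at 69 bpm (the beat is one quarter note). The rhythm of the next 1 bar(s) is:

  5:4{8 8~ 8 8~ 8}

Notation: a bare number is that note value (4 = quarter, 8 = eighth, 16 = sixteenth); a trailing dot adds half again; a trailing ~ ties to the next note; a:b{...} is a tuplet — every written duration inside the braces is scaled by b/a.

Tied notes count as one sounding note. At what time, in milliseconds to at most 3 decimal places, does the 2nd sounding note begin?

1. 0.0ms @ 0 + 347.826ms (2/5)
2. 347.826ms @ 2/5 + 695.652ms (4/5)
3. 1043.478ms @ 6/5 + 695.652ms (4/5)

note 2 onset = 2/5b = 347.826ms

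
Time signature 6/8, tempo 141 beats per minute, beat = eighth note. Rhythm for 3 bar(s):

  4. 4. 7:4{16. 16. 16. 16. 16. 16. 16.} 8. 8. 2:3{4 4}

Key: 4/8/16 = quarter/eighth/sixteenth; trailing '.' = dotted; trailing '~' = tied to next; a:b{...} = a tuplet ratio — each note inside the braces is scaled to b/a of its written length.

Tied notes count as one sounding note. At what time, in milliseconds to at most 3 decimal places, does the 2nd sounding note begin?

1. 0.0ms @ 0 + 1276.596ms (3)
2. 1276.596ms @ 3 + 1276.596ms (3)
3. 2553.191ms @ 6 + 182.371ms (3/7)
4. 2735.562ms @ 45/7 + 182.371ms (3/7)
5. 2917.933ms @ 48/7 + 182.371ms (3/7)
6. 3100.304ms @ 51/7 + 182.371ms (3/7)
7. 3282.675ms @ 54/7 + 182.371ms (3/7)
8. 3465.046ms @ 57/7 + 182.371ms (3/7)
9. 3647.416ms @ 60/7 + 182.371ms (3/7)
10. 3829.787ms @ 9 + 638.298ms (3/2)
11. 4468.085ms @ 21/2 + 638.298ms (3/2)
12. 5106.383ms @ 12 + 1276.596ms (3)
13. 6382.979ms @ 15 + 1276.596ms (3)

note 2 onset = 3b = 1276.596ms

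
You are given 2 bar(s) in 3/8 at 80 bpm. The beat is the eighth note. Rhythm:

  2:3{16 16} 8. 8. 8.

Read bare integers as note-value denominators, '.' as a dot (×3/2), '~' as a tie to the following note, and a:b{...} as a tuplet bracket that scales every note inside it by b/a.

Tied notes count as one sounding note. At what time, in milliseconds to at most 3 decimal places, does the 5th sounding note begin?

1. 0.0ms @ 0 + 562.5ms (3/4)
2. 562.5ms @ 3/4 + 562.5ms (3/4)
3. 1125.0ms @ 3/2 + 1125.0ms (3/2)
4. 2250.0ms @ 3 + 1125.0ms (3/2)
5. 3375.0ms @ 9/2 + 1125.0ms (3/2)

note 5 onset = 9/2b = 3375.0ms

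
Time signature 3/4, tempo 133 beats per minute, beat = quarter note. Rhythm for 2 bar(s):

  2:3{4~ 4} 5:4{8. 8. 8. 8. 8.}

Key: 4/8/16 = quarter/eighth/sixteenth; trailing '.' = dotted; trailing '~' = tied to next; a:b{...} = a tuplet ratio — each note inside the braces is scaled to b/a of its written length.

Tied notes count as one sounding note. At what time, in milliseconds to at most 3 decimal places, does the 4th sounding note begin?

note 4 onset = 21/5b = 1894.737ms

1. 0.0ms @ 0 + 1353.383ms (3)
2. 1353.383ms @ 3 + 270.677ms (3/5)
3. 1624.06ms @ 18/5 + 270.677ms (3/5)
4. 1894.737ms @ 21/5 + 270.677ms (3/5)
5. 2165.414ms @ 24/5 + 270.677ms (3/5)
6. 2436.09ms @ 27/5 + 270.677ms (3/5)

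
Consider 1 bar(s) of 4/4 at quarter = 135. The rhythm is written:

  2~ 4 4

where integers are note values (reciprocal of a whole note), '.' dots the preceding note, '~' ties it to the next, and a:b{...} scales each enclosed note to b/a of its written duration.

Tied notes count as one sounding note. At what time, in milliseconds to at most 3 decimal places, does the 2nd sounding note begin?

1. 0.0ms @ 0 + 1333.333ms (3)
2. 1333.333ms @ 3 + 444.444ms (1)

note 2 onset = 3b = 1333.333ms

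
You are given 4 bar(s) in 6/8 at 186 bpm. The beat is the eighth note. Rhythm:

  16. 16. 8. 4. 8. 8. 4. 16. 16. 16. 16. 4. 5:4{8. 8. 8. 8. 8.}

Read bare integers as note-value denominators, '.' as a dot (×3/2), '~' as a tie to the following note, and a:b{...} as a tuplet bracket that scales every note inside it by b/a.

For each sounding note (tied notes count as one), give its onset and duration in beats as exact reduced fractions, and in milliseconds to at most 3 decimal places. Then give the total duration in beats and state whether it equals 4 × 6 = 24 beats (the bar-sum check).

1) 0.0ms=0b +241.935ms=3/4b
2) 241.935ms=3/4b +241.935ms=3/4b
3) 483.871ms=3/2b +483.871ms=3/2b
4) 967.742ms=3b +967.742ms=3b
5) 1935.484ms=6b +483.871ms=3/2b
6) 2419.355ms=15/2b +483.871ms=3/2b
7) 2903.226ms=9b +967.742ms=3b
8) 3870.968ms=12b +241.935ms=3/4b
9) 4112.903ms=51/4b +241.935ms=3/4b
10) 4354.839ms=27/2b +241.935ms=3/4b
11) 4596.774ms=57/4b +241.935ms=3/4b
12) 4838.71ms=15b +967.742ms=3b
13) 5806.452ms=18b +387.097ms=6/5b
14) 6193.548ms=96/5b +387.097ms=6/5b
15) 6580.645ms=102/5b +387.097ms=6/5b
16) 6967.742ms=108/5b +387.097ms=6/5b
17) 7354.839ms=114/5b +387.097ms=6/5b
Σ=24b of 24 (186bpm 6/8) — PASS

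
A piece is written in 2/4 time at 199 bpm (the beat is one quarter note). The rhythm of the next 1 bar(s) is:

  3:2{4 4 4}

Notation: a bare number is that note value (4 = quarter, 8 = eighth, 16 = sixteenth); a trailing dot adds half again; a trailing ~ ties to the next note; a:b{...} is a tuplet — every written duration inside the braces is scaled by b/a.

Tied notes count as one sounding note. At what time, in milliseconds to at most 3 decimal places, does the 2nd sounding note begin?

note 2 onset = 2/3b = 201.005ms

1. 0.0ms @ 0 + 201.005ms (2/3)
2. 201.005ms @ 2/3 + 201.005ms (2/3)
3. 402.01ms @ 4/3 + 201.005ms (2/3)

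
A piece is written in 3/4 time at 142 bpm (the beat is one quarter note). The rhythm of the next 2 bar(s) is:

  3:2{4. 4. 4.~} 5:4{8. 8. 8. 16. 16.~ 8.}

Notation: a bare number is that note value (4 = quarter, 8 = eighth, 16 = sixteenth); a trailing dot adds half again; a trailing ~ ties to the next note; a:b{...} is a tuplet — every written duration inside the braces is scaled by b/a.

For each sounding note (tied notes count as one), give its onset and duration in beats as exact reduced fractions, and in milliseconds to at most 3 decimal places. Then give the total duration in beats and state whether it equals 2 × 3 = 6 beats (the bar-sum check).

1) 0.0ms=0b +422.535ms=1b
2) 422.535ms=1b +422.535ms=1b
3) 845.07ms=2b +676.056ms=8/5b
4) 1521.127ms=18/5b +253.521ms=3/5b
5) 1774.648ms=21/5b +253.521ms=3/5b
6) 2028.169ms=24/5b +126.761ms=3/10b
7) 2154.93ms=51/10b +380.282ms=9/10b
Σ=6b of 6 (142bpm 3/4) — PASS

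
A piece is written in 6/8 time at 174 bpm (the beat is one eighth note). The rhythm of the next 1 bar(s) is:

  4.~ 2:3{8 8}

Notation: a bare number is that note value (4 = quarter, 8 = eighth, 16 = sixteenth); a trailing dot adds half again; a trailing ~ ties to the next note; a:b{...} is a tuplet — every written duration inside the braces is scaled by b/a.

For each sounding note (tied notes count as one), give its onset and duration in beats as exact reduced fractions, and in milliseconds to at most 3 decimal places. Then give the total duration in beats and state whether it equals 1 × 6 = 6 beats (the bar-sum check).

1) 0.0ms=0b +1551.724ms=9/2b
2) 1551.724ms=9/2b +517.241ms=3/2b
Σ=6b of 6 (174bpm 6/8) — PASS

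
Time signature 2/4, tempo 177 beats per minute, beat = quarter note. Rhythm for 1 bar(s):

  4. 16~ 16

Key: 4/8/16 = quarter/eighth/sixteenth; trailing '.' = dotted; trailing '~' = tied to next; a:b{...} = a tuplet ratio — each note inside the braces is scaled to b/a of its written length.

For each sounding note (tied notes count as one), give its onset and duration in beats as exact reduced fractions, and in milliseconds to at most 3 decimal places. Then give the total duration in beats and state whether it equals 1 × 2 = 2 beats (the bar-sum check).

1) 0.0ms=0b +508.475ms=3/2b
2) 508.475ms=3/2b +169.492ms=1/2b
Σ=2b of 2 (177bpm 2/4) — PASS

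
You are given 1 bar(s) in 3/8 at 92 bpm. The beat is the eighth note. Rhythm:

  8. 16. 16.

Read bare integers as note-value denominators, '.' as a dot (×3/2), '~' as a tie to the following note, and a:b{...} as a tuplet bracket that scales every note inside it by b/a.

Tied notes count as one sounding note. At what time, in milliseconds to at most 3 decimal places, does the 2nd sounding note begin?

1. 0.0ms @ 0 + 978.261ms (3/2)
2. 978.261ms @ 3/2 + 489.13ms (3/4)
3. 1467.391ms @ 9/4 + 489.13ms (3/4)

note 2 onset = 3/2b = 978.261ms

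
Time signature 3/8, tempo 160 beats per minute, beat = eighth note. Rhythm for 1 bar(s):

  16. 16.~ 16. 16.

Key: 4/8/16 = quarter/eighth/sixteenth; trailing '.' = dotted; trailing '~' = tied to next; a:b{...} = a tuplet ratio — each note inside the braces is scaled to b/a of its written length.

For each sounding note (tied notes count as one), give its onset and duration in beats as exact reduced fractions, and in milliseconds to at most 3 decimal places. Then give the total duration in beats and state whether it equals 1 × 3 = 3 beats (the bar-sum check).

1) 0.0ms=0b +281.25ms=3/4b
2) 281.25ms=3/4b +562.5ms=3/2b
3) 843.75ms=9/4b +281.25ms=3/4b
Σ=3b of 3 (160bpm 3/8) — PASS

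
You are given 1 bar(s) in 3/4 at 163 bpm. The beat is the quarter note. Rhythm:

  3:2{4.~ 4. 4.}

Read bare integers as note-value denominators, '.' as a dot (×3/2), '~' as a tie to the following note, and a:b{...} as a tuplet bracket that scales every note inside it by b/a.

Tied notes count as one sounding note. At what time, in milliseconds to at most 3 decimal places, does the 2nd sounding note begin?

note 2 onset = 2b = 736.196ms

1. 0.0ms @ 0 + 736.196ms (2)
2. 736.196ms @ 2 + 368.098ms (1)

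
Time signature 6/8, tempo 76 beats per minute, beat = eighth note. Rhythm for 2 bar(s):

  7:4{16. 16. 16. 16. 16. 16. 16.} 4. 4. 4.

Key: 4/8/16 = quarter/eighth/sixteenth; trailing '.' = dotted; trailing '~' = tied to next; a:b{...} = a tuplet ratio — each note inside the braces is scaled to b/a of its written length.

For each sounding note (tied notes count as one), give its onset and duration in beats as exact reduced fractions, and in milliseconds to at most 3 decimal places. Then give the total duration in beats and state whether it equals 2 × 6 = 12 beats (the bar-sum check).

1) 0.0ms=0b +338.346ms=3/7b
2) 338.346ms=3/7b +338.346ms=3/7b
3) 676.692ms=6/7b +338.346ms=3/7b
4) 1015.038ms=9/7b +338.346ms=3/7b
5) 1353.383ms=12/7b +338.346ms=3/7b
6) 1691.729ms=15/7b +338.346ms=3/7b
7) 2030.075ms=18/7b +338.346ms=3/7b
8) 2368.421ms=3b +2368.421ms=3b
9) 4736.842ms=6b +2368.421ms=3b
10) 7105.263ms=9b +2368.421ms=3b
Σ=12b of 12 (76bpm 6/8) — PASS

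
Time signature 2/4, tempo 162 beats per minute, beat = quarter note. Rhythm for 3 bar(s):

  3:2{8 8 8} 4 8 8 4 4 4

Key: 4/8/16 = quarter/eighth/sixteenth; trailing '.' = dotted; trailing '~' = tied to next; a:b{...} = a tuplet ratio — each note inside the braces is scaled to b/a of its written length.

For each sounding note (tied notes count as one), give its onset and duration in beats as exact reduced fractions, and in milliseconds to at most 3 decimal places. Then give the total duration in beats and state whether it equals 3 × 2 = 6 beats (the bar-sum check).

1) 0.0ms=0b +123.457ms=1/3b
2) 123.457ms=1/3b +123.457ms=1/3b
3) 246.914ms=2/3b +123.457ms=1/3b
4) 370.37ms=1b +370.37ms=1b
5) 740.741ms=2b +185.185ms=1/2b
6) 925.926ms=5/2b +185.185ms=1/2b
7) 1111.111ms=3b +370.37ms=1b
8) 1481.481ms=4b +370.37ms=1b
9) 1851.852ms=5b +370.37ms=1b
Σ=6b of 6 (162bpm 2/4) — PASS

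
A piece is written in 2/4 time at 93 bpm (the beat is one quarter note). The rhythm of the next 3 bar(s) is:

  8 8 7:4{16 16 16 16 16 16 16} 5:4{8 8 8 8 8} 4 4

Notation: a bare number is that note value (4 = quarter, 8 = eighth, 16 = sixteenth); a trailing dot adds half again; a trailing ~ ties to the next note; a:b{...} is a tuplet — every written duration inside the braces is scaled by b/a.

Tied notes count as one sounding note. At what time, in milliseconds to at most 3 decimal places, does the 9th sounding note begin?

1. 0.0ms @ 0 + 322.581ms (1/2)
2. 322.581ms @ 1/2 + 322.581ms (1/2)
3. 645.161ms @ 1 + 92.166ms (1/7)
4. 737.327ms @ 8/7 + 92.166ms (1/7)
5. 829.493ms @ 9/7 + 92.166ms (1/7)
6. 921.659ms @ 10/7 + 92.166ms (1/7)
7. 1013.825ms @ 11/7 + 92.166ms (1/7)
8. 1105.991ms @ 12/7 + 92.166ms (1/7)
9. 1198.157ms @ 13/7 + 92.166ms (1/7)
10. 1290.323ms @ 2 + 258.065ms (2/5)
11. 1548.387ms @ 12/5 + 258.065ms (2/5)
12. 1806.452ms @ 14/5 + 258.065ms (2/5)
13. 2064.516ms @ 16/5 + 258.065ms (2/5)
14. 2322.581ms @ 18/5 + 258.065ms (2/5)
15. 2580.645ms @ 4 + 645.161ms (1)
16. 3225.806ms @ 5 + 645.161ms (1)

note 9 onset = 13/7b = 1198.157ms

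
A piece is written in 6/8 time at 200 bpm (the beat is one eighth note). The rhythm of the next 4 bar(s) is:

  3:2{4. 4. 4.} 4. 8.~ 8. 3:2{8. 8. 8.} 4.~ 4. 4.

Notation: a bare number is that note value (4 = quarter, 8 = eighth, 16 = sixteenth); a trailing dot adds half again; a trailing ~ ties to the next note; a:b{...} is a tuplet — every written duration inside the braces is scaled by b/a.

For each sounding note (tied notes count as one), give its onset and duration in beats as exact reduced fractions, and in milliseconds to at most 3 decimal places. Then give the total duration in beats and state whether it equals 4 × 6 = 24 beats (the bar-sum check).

1) 0.0ms=0b +600.0ms=2b
2) 600.0ms=2b +600.0ms=2b
3) 1200.0ms=4b +600.0ms=2b
4) 1800.0ms=6b +900.0ms=3b
5) 2700.0ms=9b +900.0ms=3b
6) 3600.0ms=12b +300.0ms=1b
7) 3900.0ms=13b +300.0ms=1b
8) 4200.0ms=14b +300.0ms=1b
9) 4500.0ms=15b +1800.0ms=6b
10) 6300.0ms=21b +900.0ms=3b
Σ=24b of 24 (200bpm 6/8) — PASS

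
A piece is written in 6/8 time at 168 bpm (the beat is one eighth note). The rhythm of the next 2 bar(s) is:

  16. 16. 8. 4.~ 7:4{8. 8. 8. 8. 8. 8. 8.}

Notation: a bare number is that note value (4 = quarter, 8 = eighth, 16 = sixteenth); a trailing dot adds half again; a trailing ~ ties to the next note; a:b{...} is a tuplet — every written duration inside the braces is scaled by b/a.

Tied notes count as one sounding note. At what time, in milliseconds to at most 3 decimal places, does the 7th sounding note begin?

note 7 onset = 60/7b = 3061.224ms

1. 0.0ms @ 0 + 267.857ms (3/4)
2. 267.857ms @ 3/4 + 267.857ms (3/4)
3. 535.714ms @ 3/2 + 535.714ms (3/2)
4. 1071.429ms @ 3 + 1377.551ms (27/7)
5. 2448.98ms @ 48/7 + 306.122ms (6/7)
6. 2755.102ms @ 54/7 + 306.122ms (6/7)
7. 3061.224ms @ 60/7 + 306.122ms (6/7)
8. 3367.347ms @ 66/7 + 306.122ms (6/7)
9. 3673.469ms @ 72/7 + 306.122ms (6/7)
10. 3979.592ms @ 78/7 + 306.122ms (6/7)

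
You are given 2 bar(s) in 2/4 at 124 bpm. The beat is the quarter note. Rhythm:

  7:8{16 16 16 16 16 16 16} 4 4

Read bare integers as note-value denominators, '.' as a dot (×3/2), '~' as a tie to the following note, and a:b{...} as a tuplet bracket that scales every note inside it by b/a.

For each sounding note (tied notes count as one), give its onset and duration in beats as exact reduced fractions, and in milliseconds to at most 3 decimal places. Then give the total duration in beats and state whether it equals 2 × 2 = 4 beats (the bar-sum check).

1) 0.0ms=0b +138.249ms=2/7b
2) 138.249ms=2/7b +138.249ms=2/7b
3) 276.498ms=4/7b +138.249ms=2/7b
4) 414.747ms=6/7b +138.249ms=2/7b
5) 552.995ms=8/7b +138.249ms=2/7b
6) 691.244ms=10/7b +138.249ms=2/7b
7) 829.493ms=12/7b +138.249ms=2/7b
8) 967.742ms=2b +483.871ms=1b
9) 1451.613ms=3b +483.871ms=1b
Σ=4b of 4 (124bpm 2/4) — PASS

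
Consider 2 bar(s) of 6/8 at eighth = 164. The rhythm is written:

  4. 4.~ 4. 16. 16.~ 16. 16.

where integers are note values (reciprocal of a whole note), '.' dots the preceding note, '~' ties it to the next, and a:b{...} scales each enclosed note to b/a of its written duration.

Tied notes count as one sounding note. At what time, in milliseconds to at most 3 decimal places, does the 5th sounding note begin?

1. 0.0ms @ 0 + 1097.561ms (3)
2. 1097.561ms @ 3 + 2195.122ms (6)
3. 3292.683ms @ 9 + 274.39ms (3/4)
4. 3567.073ms @ 39/4 + 548.78ms (3/2)
5. 4115.854ms @ 45/4 + 274.39ms (3/4)

note 5 onset = 45/4b = 4115.854ms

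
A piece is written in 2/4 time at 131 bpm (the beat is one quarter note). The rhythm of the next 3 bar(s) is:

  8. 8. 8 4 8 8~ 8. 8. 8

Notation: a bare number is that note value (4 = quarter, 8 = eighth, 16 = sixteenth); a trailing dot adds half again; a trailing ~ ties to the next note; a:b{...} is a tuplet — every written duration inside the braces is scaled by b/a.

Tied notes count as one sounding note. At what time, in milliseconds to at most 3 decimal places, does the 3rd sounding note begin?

1. 0.0ms @ 0 + 343.511ms (3/4)
2. 343.511ms @ 3/4 + 343.511ms (3/4)
3. 687.023ms @ 3/2 + 229.008ms (1/2)
4. 916.031ms @ 2 + 458.015ms (1)
5. 1374.046ms @ 3 + 229.008ms (1/2)
6. 1603.053ms @ 7/2 + 572.519ms (5/4)
7. 2175.573ms @ 19/4 + 343.511ms (3/4)
8. 2519.084ms @ 11/2 + 229.008ms (1/2)

note 3 onset = 3/2b = 687.023ms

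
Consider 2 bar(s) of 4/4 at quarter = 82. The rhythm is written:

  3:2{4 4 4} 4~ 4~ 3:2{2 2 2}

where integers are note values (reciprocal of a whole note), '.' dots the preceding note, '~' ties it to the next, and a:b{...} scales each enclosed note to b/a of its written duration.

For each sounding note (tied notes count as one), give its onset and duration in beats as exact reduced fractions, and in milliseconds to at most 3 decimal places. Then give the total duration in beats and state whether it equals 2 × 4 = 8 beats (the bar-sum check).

1) 0.0ms=0b +487.805ms=2/3b
2) 487.805ms=2/3b +487.805ms=2/3b
3) 975.61ms=4/3b +487.805ms=2/3b
4) 1463.415ms=2b +2439.024ms=10/3b
5) 3902.439ms=16/3b +975.61ms=4/3b
6) 4878.049ms=20/3b +975.61ms=4/3b
Σ=8b of 8 (82bpm 4/4) — PASS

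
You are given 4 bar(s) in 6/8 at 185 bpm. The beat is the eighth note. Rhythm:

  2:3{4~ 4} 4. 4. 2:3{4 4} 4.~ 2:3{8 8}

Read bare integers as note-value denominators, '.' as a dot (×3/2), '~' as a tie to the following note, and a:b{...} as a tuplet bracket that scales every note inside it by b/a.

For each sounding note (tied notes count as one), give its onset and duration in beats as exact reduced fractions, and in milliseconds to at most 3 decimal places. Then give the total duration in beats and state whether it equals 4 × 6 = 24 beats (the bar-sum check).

1) 0.0ms=0b +1945.946ms=6b
2) 1945.946ms=6b +972.973ms=3b
3) 2918.919ms=9b +972.973ms=3b
4) 3891.892ms=12b +972.973ms=3b
5) 4864.865ms=15b +972.973ms=3b
6) 5837.838ms=18b +1459.459ms=9/2b
7) 7297.297ms=45/2b +486.486ms=3/2b
Σ=24b of 24 (185bpm 6/8) — PASS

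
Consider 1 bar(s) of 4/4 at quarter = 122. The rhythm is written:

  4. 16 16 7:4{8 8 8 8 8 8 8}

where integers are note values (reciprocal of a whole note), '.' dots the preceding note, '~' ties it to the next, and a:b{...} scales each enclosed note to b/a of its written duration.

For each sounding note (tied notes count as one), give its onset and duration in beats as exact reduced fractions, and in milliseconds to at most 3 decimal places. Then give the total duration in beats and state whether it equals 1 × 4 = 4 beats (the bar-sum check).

1) 0.0ms=0b +737.705ms=3/2b
2) 737.705ms=3/2b +122.951ms=1/4b
3) 860.656ms=7/4b +122.951ms=1/4b
4) 983.607ms=2b +140.515ms=2/7b
5) 1124.122ms=16/7b +140.515ms=2/7b
6) 1264.637ms=18/7b +140.515ms=2/7b
7) 1405.152ms=20/7b +140.515ms=2/7b
8) 1545.667ms=22/7b +140.515ms=2/7b
9) 1686.183ms=24/7b +140.515ms=2/7b
10) 1826.698ms=26/7b +140.515ms=2/7b
Σ=4b of 4 (122bpm 4/4) — PASS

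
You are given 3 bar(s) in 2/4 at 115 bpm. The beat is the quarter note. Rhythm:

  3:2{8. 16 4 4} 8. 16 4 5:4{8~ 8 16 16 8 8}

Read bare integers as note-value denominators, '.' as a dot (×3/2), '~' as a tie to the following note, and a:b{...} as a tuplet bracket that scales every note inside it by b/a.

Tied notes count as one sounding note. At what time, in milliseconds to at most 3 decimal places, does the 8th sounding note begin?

1. 0.0ms @ 0 + 260.87ms (1/2)
2. 260.87ms @ 1/2 + 86.957ms (1/6)
3. 347.826ms @ 2/3 + 347.826ms (2/3)
4. 695.652ms @ 4/3 + 347.826ms (2/3)
5. 1043.478ms @ 2 + 391.304ms (3/4)
6. 1434.783ms @ 11/4 + 130.435ms (1/4)
7. 1565.217ms @ 3 + 521.739ms (1)
8. 2086.957ms @ 4 + 417.391ms (4/5)
9. 2504.348ms @ 24/5 + 104.348ms (1/5)
10. 2608.696ms @ 5 + 104.348ms (1/5)
11. 2713.043ms @ 26/5 + 208.696ms (2/5)
12. 2921.739ms @ 28/5 + 208.696ms (2/5)

note 8 onset = 4b = 2086.957ms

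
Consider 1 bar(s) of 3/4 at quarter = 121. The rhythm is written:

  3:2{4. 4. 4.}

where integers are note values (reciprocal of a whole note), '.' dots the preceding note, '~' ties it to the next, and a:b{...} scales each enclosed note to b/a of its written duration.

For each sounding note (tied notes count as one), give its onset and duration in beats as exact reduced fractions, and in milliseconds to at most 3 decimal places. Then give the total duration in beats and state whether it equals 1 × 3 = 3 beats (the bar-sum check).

1) 0.0ms=0b +495.868ms=1b
2) 495.868ms=1b +495.868ms=1b
3) 991.736ms=2b +495.868ms=1b
Σ=3b of 3 (121bpm 3/4) — PASS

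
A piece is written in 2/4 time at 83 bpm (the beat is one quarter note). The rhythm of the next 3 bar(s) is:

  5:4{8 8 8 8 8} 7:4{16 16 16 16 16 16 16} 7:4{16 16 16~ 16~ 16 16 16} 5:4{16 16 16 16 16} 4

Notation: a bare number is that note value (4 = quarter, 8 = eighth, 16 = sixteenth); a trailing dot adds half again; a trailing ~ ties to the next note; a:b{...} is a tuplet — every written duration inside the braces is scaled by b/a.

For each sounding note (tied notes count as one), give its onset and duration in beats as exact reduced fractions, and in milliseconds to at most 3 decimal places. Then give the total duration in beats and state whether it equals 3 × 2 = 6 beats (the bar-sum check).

1) 0.0ms=0b +289.157ms=2/5b
2) 289.157ms=2/5b +289.157ms=2/5b
3) 578.313ms=4/5b +289.157ms=2/5b
4) 867.47ms=6/5b +289.157ms=2/5b
5) 1156.627ms=8/5b +289.157ms=2/5b
6) 1445.783ms=2b +103.27ms=1/7b
7) 1549.053ms=15/7b +103.27ms=1/7b
8) 1652.324ms=16/7b +103.27ms=1/7b
9) 1755.594ms=17/7b +103.27ms=1/7b
10) 1858.864ms=18/7b +103.27ms=1/7b
11) 1962.134ms=19/7b +103.27ms=1/7b
12) 2065.404ms=20/7b +103.27ms=1/7b
13) 2168.675ms=3b +103.27ms=1/7b
14) 2271.945ms=22/7b +103.27ms=1/7b
15) 2375.215ms=23/7b +309.811ms=3/7b
16) 2685.026ms=26/7b +103.27ms=1/7b
17) 2788.296ms=27/7b +103.27ms=1/7b
18) 2891.566ms=4b +144.578ms=1/5b
19) 3036.145ms=21/5b +144.578ms=1/5b
20) 3180.723ms=22/5b +144.578ms=1/5b
21) 3325.301ms=23/5b +144.578ms=1/5b
22) 3469.88ms=24/5b +144.578ms=1/5b
23) 3614.458ms=5b +722.892ms=1b
Σ=6b of 6 (83bpm 2/4) — PASS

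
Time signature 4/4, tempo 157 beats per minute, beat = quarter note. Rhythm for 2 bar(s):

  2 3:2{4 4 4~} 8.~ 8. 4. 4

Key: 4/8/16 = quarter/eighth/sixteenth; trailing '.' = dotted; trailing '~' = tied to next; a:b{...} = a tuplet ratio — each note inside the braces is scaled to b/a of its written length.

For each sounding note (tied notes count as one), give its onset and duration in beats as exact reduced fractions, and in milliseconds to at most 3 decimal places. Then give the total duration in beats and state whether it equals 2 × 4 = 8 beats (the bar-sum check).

1) 0.0ms=0b +764.331ms=2b
2) 764.331ms=2b +254.777ms=2/3b
3) 1019.108ms=8/3b +254.777ms=2/3b
4) 1273.885ms=10/3b +828.025ms=13/6b
5) 2101.911ms=11/2b +573.248ms=3/2b
6) 2675.159ms=7b +382.166ms=1b
Σ=8b of 8 (157bpm 4/4) — PASS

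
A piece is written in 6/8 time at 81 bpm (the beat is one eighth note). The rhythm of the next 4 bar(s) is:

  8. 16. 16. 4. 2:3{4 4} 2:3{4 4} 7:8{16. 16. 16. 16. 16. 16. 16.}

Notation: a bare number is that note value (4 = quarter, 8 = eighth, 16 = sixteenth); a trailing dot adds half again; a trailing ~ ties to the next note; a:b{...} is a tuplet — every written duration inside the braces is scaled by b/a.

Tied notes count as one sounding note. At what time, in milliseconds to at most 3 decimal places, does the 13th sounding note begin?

1. 0.0ms @ 0 + 1111.111ms (3/2)
2. 1111.111ms @ 3/2 + 555.556ms (3/4)
3. 1666.667ms @ 9/4 + 555.556ms (3/4)
4. 2222.222ms @ 3 + 2222.222ms (3)
5. 4444.444ms @ 6 + 2222.222ms (3)
6. 6666.667ms @ 9 + 2222.222ms (3)
7. 8888.889ms @ 12 + 2222.222ms (3)
8. 11111.111ms @ 15 + 2222.222ms (3)
9. 13333.333ms @ 18 + 634.921ms (6/7)
10. 13968.254ms @ 132/7 + 634.921ms (6/7)
11. 14603.175ms @ 138/7 + 634.921ms (6/7)
12. 15238.095ms @ 144/7 + 634.921ms (6/7)
13. 15873.016ms @ 150/7 + 634.921ms (6/7)
14. 16507.937ms @ 156/7 + 634.921ms (6/7)
15. 17142.857ms @ 162/7 + 634.921ms (6/7)

note 13 onset = 150/7b = 15873.016ms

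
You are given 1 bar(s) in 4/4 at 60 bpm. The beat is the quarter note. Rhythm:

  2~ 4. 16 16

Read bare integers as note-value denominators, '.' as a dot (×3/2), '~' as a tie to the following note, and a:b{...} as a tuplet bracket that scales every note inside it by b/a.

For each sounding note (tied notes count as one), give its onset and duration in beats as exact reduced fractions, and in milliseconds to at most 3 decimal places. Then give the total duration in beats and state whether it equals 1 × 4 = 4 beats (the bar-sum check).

1) 0.0ms=0b +3500.0ms=7/2b
2) 3500.0ms=7/2b +250.0ms=1/4b
3) 3750.0ms=15/4b +250.0ms=1/4b
Σ=4b of 4 (60bpm 4/4) — PASS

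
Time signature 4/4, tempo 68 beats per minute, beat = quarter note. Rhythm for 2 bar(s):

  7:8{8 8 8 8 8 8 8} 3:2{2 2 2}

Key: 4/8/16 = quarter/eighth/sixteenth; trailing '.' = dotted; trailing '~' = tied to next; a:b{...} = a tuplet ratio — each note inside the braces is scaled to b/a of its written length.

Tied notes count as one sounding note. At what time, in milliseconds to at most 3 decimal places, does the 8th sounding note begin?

note 8 onset = 4b = 3529.412ms

1. 0.0ms @ 0 + 504.202ms (4/7)
2. 504.202ms @ 4/7 + 504.202ms (4/7)
3. 1008.403ms @ 8/7 + 504.202ms (4/7)
4. 1512.605ms @ 12/7 + 504.202ms (4/7)
5. 2016.807ms @ 16/7 + 504.202ms (4/7)
6. 2521.008ms @ 20/7 + 504.202ms (4/7)
7. 3025.21ms @ 24/7 + 504.202ms (4/7)
8. 3529.412ms @ 4 + 1176.471ms (4/3)
9. 4705.882ms @ 16/3 + 1176.471ms (4/3)
10. 5882.353ms @ 20/3 + 1176.471ms (4/3)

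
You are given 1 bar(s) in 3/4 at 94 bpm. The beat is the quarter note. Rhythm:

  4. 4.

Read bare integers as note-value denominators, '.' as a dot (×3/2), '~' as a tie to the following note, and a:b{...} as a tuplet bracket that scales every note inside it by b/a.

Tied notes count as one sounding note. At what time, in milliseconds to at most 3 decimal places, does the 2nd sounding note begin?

note 2 onset = 3/2b = 957.447ms

1. 0.0ms @ 0 + 957.447ms (3/2)
2. 957.447ms @ 3/2 + 957.447ms (3/2)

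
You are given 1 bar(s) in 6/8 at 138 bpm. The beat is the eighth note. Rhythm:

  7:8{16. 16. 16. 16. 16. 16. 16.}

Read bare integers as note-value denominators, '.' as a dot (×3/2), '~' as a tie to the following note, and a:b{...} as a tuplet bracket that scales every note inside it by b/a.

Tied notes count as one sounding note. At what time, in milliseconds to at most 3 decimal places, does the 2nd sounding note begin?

note 2 onset = 6/7b = 372.671ms

1. 0.0ms @ 0 + 372.671ms (6/7)
2. 372.671ms @ 6/7 + 372.671ms (6/7)
3. 745.342ms @ 12/7 + 372.671ms (6/7)
4. 1118.012ms @ 18/7 + 372.671ms (6/7)
5. 1490.683ms @ 24/7 + 372.671ms (6/7)
6. 1863.354ms @ 30/7 + 372.671ms (6/7)
7. 2236.025ms @ 36/7 + 372.671ms (6/7)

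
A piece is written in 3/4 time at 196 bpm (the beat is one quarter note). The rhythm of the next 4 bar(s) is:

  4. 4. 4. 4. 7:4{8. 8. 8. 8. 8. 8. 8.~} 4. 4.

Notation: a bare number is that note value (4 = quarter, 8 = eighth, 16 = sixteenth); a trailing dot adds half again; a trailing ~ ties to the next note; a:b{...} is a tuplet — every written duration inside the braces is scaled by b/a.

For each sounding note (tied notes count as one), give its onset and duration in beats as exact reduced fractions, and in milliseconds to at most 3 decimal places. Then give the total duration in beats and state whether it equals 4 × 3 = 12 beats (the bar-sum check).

1) 0.0ms=0b +459.184ms=3/2b
2) 459.184ms=3/2b +459.184ms=3/2b
3) 918.367ms=3b +459.184ms=3/2b
4) 1377.551ms=9/2b +459.184ms=3/2b
5) 1836.735ms=6b +131.195ms=3/7b
6) 1967.93ms=45/7b +131.195ms=3/7b
7) 2099.125ms=48/7b +131.195ms=3/7b
8) 2230.321ms=51/7b +131.195ms=3/7b
9) 2361.516ms=54/7b +131.195ms=3/7b
10) 2492.711ms=57/7b +131.195ms=3/7b
11) 2623.907ms=60/7b +590.379ms=27/14b
12) 3214.286ms=21/2b +459.184ms=3/2b
Σ=12b of 12 (196bpm 3/4) — PASS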